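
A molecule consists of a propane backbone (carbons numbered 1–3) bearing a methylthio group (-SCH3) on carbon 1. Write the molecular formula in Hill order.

C4H10S

Atom tally by fragment:
  CH3SCH2 → C:2 H:5 S:1
  CH2 → C:1 H:2
  CH3 → C:1 H:3
Element totals:
  C: 4
  H: 10
  S: 1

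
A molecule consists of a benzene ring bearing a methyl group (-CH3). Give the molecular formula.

C7H8

Atom tally by fragment:
  benzene ring core → C:6 H:6
  (− 1 ring H displaced by substituents)
  + CH3 → C:1 H:3
Element totals:
  C: 7
  H: 8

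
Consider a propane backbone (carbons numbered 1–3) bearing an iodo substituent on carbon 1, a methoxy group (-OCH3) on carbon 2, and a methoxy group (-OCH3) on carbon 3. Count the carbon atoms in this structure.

5

Atom tally by fragment:
  ICH2 → C:1 H:2 I:1
  CH(OCH3) → C:2 H:4 O:1
  CH2OCH3 → C:2 H:5 O:1
Element totals:
  C: 5
  H: 11
  I: 1
  O: 2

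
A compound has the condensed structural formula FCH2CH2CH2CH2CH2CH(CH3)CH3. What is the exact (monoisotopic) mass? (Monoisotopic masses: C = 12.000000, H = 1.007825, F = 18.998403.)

132.1314

Element totals:
  C: 8
  H: 17
  F: 1
Molecular formula: C8H17F.
  M = 8(12.0) + 17(1.007825) + 18.998403
    = 96.000000 + 17.133025 + 18.998403 = 132.131428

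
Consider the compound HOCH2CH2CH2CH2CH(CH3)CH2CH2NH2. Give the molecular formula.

C8H19NO

Element totals:
  C: 8
  H: 19
  N: 1
  O: 1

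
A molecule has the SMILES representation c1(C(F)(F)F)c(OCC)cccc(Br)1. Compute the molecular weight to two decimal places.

269.06 g/mol

Atom tally by fragment:
  benzene ring core → C:6 H:6
  (− 3 ring H displaced by substituents)
  + CF3 → C:1 F:3
  + OC2H5 → C:2 H:5 O:1
  + Br → Br:1
Element totals:
  C: 9
  H: 8
  Br: 1
  F: 3
  O: 1
Molecular formula: C9H8BrF3O.
  M = 9(12.011) + 8(1.008) + 79.904 + 3(18.998) + 15.999
    = 108.099 + 8.064 + 79.904 + 56.994 + 15.999 = 269.060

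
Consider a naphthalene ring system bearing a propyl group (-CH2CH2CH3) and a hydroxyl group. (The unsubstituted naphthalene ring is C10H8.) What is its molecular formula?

Atom tally by fragment:
  naphthalene ring system core → C:10 H:8
  (− 2 ring H displaced by substituents)
  + CH2CH2CH3 → C:3 H:7
  + OH → O:1 H:1
Element totals:
  C: 13
  H: 14
  O: 1

C13H14O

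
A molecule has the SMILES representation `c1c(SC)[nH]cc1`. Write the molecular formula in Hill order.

Atom tally by fragment:
  pyrrole ring core → C:4 H:5 N:1
  (− 1 ring H displaced by substituents)
  + SCH3 → C:1 H:3 S:1
Element totals:
  C: 5
  H: 7
  N: 1
  S: 1

C5H7NS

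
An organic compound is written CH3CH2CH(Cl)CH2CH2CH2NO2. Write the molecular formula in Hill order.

Element totals:
  C: 6
  H: 12
  Cl: 1
  N: 1
  O: 2

C6H12ClNO2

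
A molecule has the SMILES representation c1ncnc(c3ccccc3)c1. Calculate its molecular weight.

156.19 g/mol

Atom tally by fragment:
  pyrimidine ring core → C:4 H:4 N:2
  (− 1 ring H displaced by substituents)
  + C6H5 → C:6 H:5
Element totals:
  C: 10
  H: 8
  N: 2
Molecular formula: C10H8N2.
  M = 10(12.011) + 8(1.008) + 2(14.007)
    = 120.110 + 8.064 + 28.014 = 156.188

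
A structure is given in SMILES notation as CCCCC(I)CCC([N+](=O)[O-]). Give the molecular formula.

C8H16INO2

Atom tally by fragment:
  CH3 → C:1 H:3
  CH2 → C:1 H:2
  CH2 → C:1 H:2
  CH2 → C:1 H:2
  CH(I) → C:1 H:1 I:1
  CH2 → C:1 H:2
  CH2 → C:1 H:2
  CH2NO2 → C:1 H:2 N:1 O:2
Element totals:
  C: 8
  H: 16
  I: 1
  N: 1
  O: 2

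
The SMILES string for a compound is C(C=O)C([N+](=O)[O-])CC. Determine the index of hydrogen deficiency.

Atom tally by fragment:
  OHCCH2 → C:2 H:3 O:1
  CH(NO2) → C:1 H:1 N:1 O:2
  CH2 → C:1 H:2
  CH3 → C:1 H:3
Element totals:
  C: 5
  H: 9
  N: 1
  O: 3
Molecular formula: C5H9NO3.
DoU = (2C + 2 + N − H − X) / 2 = (2·5 + 2 + 1 − 9 − 0) / 2 = 2.

2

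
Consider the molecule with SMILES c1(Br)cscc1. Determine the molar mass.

Atom tally by fragment:
  thiophene ring core → C:4 H:4 S:1
  (− 1 ring H displaced by substituents)
  + Br → Br:1
Element totals:
  C: 4
  H: 3
  Br: 1
  S: 1
Molecular formula: C4H3BrS.
  M = 4(12.011) + 3(1.008) + 79.904 + 32.06
    = 48.044 + 3.024 + 79.904 + 32.060 = 163.032

163.03 g/mol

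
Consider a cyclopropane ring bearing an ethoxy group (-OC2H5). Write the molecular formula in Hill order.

Atom tally by fragment:
  cyclopropane ring core → C:3 H:6
  (− 1 ring H displaced by substituents)
  + OC2H5 → C:2 H:5 O:1
Element totals:
  C: 5
  H: 10
  O: 1

C5H10O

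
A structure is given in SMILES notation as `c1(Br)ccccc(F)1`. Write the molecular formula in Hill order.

C6H4BrF

Atom tally by fragment:
  benzene ring core → C:6 H:6
  (− 2 ring H displaced by substituents)
  + Br → Br:1
  + F → F:1
Element totals:
  C: 6
  H: 4
  Br: 1
  F: 1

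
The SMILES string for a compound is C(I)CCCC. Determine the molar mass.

198.05 g/mol

Atom tally by fragment:
  ICH2 → C:1 H:2 I:1
  CH2 → C:1 H:2
  CH2 → C:1 H:2
  CH2 → C:1 H:2
  CH3 → C:1 H:3
Element totals:
  C: 5
  H: 11
  I: 1
Molecular formula: C5H11I.
  M = 5(12.011) + 11(1.008) + 126.904
    = 60.055 + 11.088 + 126.904 = 198.047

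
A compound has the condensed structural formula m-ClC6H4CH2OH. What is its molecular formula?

Atom tally by fragment:
  benzene ring core → C:6 H:6
  (− 2 ring H displaced by substituents)
  + Cl → Cl:1
  + CH2OH → C:1 H:3 O:1
Element totals:
  C: 7
  H: 7
  Cl: 1
  O: 1

C7H7ClO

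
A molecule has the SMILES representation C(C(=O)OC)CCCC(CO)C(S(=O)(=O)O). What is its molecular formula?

Atom tally by fragment:
  CH3OOCCH2 → C:3 H:5 O:2
  CH2 → C:1 H:2
  CH2 → C:1 H:2
  CH2 → C:1 H:2
  CH(CH2OH) → C:2 H:4 O:1
  CH2SO3H → C:1 H:3 S:1 O:3
Element totals:
  C: 9
  H: 18
  O: 6
  S: 1

C9H18O6S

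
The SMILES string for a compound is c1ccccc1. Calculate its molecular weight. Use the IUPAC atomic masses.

Atom tally by fragment:
  benzene ring core → C:6 H:6
Element totals:
  C: 6
  H: 6
Molecular formula: C6H6.
  M = 6(12.011) + 6(1.008)
    = 72.066 + 6.048 = 78.114

78.11 g/mol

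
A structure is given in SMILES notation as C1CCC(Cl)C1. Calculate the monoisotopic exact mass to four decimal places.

Atom tally by fragment:
  cyclopentane ring core → C:5 H:10
  (− 1 ring H displaced by substituents)
  + Cl → Cl:1
Element totals:
  C: 5
  H: 9
  Cl: 1
Molecular formula: C5H9Cl.
  M = 5(12.0) + 9(1.007825) + 34.968853
    = 60.000000 + 9.070425 + 34.968853 = 104.039278

104.0393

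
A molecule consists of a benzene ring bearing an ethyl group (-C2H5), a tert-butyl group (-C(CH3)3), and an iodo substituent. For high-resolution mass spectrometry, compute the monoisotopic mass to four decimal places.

288.0375

Atom tally by fragment:
  benzene ring core → C:6 H:6
  (− 3 ring H displaced by substituents)
  + C2H5 → C:2 H:5
  + C(CH3)3 → C:4 H:9
  + I → I:1
Element totals:
  C: 12
  H: 17
  I: 1
Molecular formula: C12H17I.
  M = 12(12.0) + 17(1.007825) + 126.904472
    = 144.000000 + 17.133025 + 126.904472 = 288.037497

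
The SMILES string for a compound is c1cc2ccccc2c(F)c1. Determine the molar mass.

Atom tally by fragment:
  naphthalene ring system core → C:10 H:8
  (− 1 ring H displaced by substituents)
  + F → F:1
Element totals:
  C: 10
  H: 7
  F: 1
Molecular formula: C10H7F.
  M = 10(12.011) + 7(1.008) + 18.998
    = 120.110 + 7.056 + 18.998 = 146.164

146.16 g/mol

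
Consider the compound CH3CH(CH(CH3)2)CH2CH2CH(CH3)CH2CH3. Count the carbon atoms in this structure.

Element totals:
  C: 11
  H: 24

11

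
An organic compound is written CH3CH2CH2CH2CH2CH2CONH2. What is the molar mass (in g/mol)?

129.20 g/mol

Element totals:
  C: 7
  H: 15
  N: 1
  O: 1
Molecular formula: C7H15NO.
  M = 7(12.011) + 15(1.008) + 14.007 + 15.999
    = 84.077 + 15.120 + 14.007 + 15.999 = 129.203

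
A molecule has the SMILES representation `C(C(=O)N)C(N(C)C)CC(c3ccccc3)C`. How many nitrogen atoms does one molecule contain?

Atom tally by fragment:
  H2NOCCH2 → C:2 H:4 O:1 N:1
  CH(N(CH3)2) → C:3 H:7 N:1
  CH2 → C:1 H:2
  CH(C6H5) → C:7 H:6
  CH3 → C:1 H:3
Element totals:
  C: 14
  H: 22
  N: 2
  O: 1

2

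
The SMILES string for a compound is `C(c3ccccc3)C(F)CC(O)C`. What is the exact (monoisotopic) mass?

182.1107

Atom tally by fragment:
  C6H5CH2 → C:7 H:7
  CH(F) → C:1 H:1 F:1
  CH2 → C:1 H:2
  CH(OH) → C:1 H:2 O:1
  CH3 → C:1 H:3
Element totals:
  C: 11
  H: 15
  F: 1
  O: 1
Molecular formula: C11H15FO.
  M = 11(12.0) + 15(1.007825) + 18.998403 + 15.994915
    = 132.000000 + 15.117375 + 18.998403 + 15.994915 = 182.110693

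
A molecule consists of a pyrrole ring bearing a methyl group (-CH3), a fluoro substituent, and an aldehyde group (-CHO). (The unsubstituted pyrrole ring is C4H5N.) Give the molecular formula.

C6H6FNO

Atom tally by fragment:
  pyrrole ring core → C:4 H:5 N:1
  (− 3 ring H displaced by substituents)
  + CH3 → C:1 H:3
  + F → F:1
  + CHO → C:1 H:1 O:1
Element totals:
  C: 6
  H: 6
  F: 1
  N: 1
  O: 1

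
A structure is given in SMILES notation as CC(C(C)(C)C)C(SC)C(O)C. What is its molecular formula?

Atom tally by fragment:
  CH3 → C:1 H:3
  CH(C(CH3)3) → C:5 H:10
  CH(SCH3) → C:2 H:4 S:1
  CH(OH) → C:1 H:2 O:1
  CH3 → C:1 H:3
Element totals:
  C: 10
  H: 22
  O: 1
  S: 1

C10H22OS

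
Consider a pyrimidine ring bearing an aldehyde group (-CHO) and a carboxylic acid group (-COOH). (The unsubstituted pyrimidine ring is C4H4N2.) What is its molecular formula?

C6H4N2O3

Atom tally by fragment:
  pyrimidine ring core → C:4 H:4 N:2
  (− 2 ring H displaced by substituents)
  + CHO → C:1 H:1 O:1
  + COOH → C:1 H:1 O:2
Element totals:
  C: 6
  H: 4
  N: 2
  O: 3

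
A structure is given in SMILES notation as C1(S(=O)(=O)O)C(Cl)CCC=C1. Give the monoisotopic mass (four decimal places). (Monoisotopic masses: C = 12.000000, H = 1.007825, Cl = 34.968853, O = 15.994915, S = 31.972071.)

195.9961

Atom tally by fragment:
  cyclohexene ring core → C:6 H:10
  (− 2 ring H displaced by substituents)
  + SO3H → S:1 O:3 H:1
  + Cl → Cl:1
Element totals:
  C: 6
  H: 9
  Cl: 1
  O: 3
  S: 1
Molecular formula: C6H9ClO3S.
  M = 6(12.0) + 9(1.007825) + 34.968853 + 3(15.994915) + 31.972071
    = 72.000000 + 9.070425 + 34.968853 + 47.984745 + 31.972071 = 195.996094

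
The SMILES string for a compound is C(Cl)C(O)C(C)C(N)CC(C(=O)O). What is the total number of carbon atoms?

Atom tally by fragment:
  ClCH2 → C:1 H:2 Cl:1
  CH(OH) → C:1 H:2 O:1
  CH(CH3) → C:2 H:4
  CH(NH2) → C:1 H:3 N:1
  CH2 → C:1 H:2
  CH2COOH → C:2 H:3 O:2
Element totals:
  C: 8
  H: 16
  Cl: 1
  N: 1
  O: 3

8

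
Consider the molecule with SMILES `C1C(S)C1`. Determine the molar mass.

Atom tally by fragment:
  cyclopropane ring core → C:3 H:6
  (− 1 ring H displaced by substituents)
  + SH → S:1 H:1
Element totals:
  C: 3
  H: 6
  S: 1
Molecular formula: C3H6S.
  M = 3(12.011) + 6(1.008) + 32.06
    = 36.033 + 6.048 + 32.060 = 74.141

74.14 g/mol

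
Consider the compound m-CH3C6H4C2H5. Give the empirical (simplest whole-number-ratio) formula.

Element totals:
  C: 9
  H: 12
Molecular formula: C9H12.
gcd of subscripts = 3; dividing each by 3:
  C: 9/3 = 3
  H: 12/3 = 4

C3H4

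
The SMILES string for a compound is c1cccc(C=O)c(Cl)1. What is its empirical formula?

Atom tally by fragment:
  benzene ring core → C:6 H:6
  (− 2 ring H displaced by substituents)
  + CHO → C:1 H:1 O:1
  + Cl → Cl:1
Element totals:
  C: 7
  H: 5
  Cl: 1
  O: 1
Molecular formula: C7H5ClO.
gcd of subscripts (7, 1, 5, 1) = 1, so the empirical formula equals the molecular formula.

C7H5ClO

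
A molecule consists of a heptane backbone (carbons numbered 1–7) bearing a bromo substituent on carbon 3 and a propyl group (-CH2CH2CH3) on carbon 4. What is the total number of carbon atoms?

10

Atom tally by fragment:
  CH3 → C:1 H:3
  CH2 → C:1 H:2
  CH(Br) → C:1 H:1 Br:1
  CH(CH2CH2CH3) → C:4 H:8
  CH2 → C:1 H:2
  CH2 → C:1 H:2
  CH3 → C:1 H:3
Element totals:
  C: 10
  H: 21
  Br: 1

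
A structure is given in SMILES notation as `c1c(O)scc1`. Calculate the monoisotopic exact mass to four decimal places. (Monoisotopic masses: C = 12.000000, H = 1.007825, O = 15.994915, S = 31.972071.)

99.9983

Atom tally by fragment:
  thiophene ring core → C:4 H:4 S:1
  (− 1 ring H displaced by substituents)
  + OH → O:1 H:1
Element totals:
  C: 4
  H: 4
  O: 1
  S: 1
Molecular formula: C4H4OS.
  M = 4(12.0) + 4(1.007825) + 15.994915 + 31.972071
    = 48.000000 + 4.031300 + 15.994915 + 31.972071 = 99.998286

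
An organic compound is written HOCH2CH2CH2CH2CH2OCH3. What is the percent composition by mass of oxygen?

27.08%

Atom tally by fragment:
  HOCH2CH2 → C:2 H:5 O:1
  CH2 → C:1 H:2
  CH2 → C:1 H:2
  CH2OCH3 → C:2 H:5 O:1
Element totals:
  C: 6
  H: 14
  O: 2
Molecular formula: C6H14O2.
Molar mass = 118.176 g/mol.
Mass from O: 2 × 15.999 = 31.998 g/mol.
%O = 31.998 / 118.176 × 100 = 27.08%.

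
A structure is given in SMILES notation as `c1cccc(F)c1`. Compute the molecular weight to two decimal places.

Atom tally by fragment:
  benzene ring core → C:6 H:6
  (− 1 ring H displaced by substituents)
  + F → F:1
Element totals:
  C: 6
  H: 5
  F: 1
Molecular formula: C6H5F.
  M = 6(12.011) + 5(1.008) + 18.998
    = 72.066 + 5.040 + 18.998 = 96.104

96.10 g/mol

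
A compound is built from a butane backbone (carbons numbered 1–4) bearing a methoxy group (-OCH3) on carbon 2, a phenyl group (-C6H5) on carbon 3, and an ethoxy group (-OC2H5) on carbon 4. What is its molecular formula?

C13H20O2

Atom tally by fragment:
  CH3 → C:1 H:3
  CH(OCH3) → C:2 H:4 O:1
  CH(C6H5) → C:7 H:6
  CH2OC2H5 → C:3 H:7 O:1
Element totals:
  C: 13
  H: 20
  O: 2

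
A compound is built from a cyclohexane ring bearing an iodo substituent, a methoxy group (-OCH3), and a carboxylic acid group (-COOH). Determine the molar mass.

Atom tally by fragment:
  cyclohexane ring core → C:6 H:12
  (− 3 ring H displaced by substituents)
  + I → I:1
  + OCH3 → C:1 H:3 O:1
  + COOH → C:1 H:1 O:2
Element totals:
  C: 8
  H: 13
  I: 1
  O: 3
Molecular formula: C8H13IO3.
  M = 8(12.011) + 13(1.008) + 126.904 + 3(15.999)
    = 96.088 + 13.104 + 126.904 + 47.997 = 284.093

284.09 g/mol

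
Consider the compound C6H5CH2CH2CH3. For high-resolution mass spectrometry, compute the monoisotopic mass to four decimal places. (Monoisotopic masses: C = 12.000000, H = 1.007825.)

Atom tally by fragment:
  benzene ring core → C:6 H:6
  (− 1 ring H displaced by substituents)
  + CH2CH2CH3 → C:3 H:7
Element totals:
  C: 9
  H: 12
Molecular formula: C9H12.
  M = 9(12.0) + 12(1.007825)
    = 108.000000 + 12.093900 = 120.093900

120.0939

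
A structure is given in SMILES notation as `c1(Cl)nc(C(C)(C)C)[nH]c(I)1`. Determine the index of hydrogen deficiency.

3

Atom tally by fragment:
  imidazole ring core → C:3 H:4 N:2
  (− 3 ring H displaced by substituents)
  + Cl → Cl:1
  + C(CH3)3 → C:4 H:9
  + I → I:1
Element totals:
  C: 7
  H: 10
  Cl: 1
  I: 1
  N: 2
Molecular formula: C7H10ClIN2.
DoU = (2C + 2 + N − H − X) / 2 = (2·7 + 2 + 2 − 10 − 2) / 2 = 3.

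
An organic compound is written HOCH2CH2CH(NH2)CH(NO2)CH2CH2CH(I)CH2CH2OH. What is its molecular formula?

Atom tally by fragment:
  HOCH2 → C:1 H:3 O:1
  CH2 → C:1 H:2
  CH(NH2) → C:1 H:3 N:1
  CH(NO2) → C:1 H:1 N:1 O:2
  CH2 → C:1 H:2
  CH2 → C:1 H:2
  CH(I) → C:1 H:1 I:1
  CH2CH2OH → C:2 H:5 O:1
Element totals:
  C: 9
  H: 19
  I: 1
  N: 2
  O: 4

C9H19IN2O4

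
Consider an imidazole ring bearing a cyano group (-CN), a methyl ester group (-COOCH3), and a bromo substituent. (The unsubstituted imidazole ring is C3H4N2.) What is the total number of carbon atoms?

Atom tally by fragment:
  imidazole ring core → C:3 H:4 N:2
  (− 3 ring H displaced by substituents)
  + CN → C:1 N:1
  + COOCH3 → C:2 H:3 O:2
  + Br → Br:1
Element totals:
  C: 6
  H: 4
  Br: 1
  N: 3
  O: 2

6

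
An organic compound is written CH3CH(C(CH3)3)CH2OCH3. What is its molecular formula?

Atom tally by fragment:
  CH3 → C:1 H:3
  CH(C(CH3)3) → C:5 H:10
  CH2OCH3 → C:2 H:5 O:1
Element totals:
  C: 8
  H: 18
  O: 1

C8H18O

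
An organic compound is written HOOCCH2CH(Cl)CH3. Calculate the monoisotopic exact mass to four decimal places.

Element totals:
  C: 4
  H: 7
  Cl: 1
  O: 2
Molecular formula: C4H7ClO2.
  M = 4(12.0) + 7(1.007825) + 34.968853 + 2(15.994915)
    = 48.000000 + 7.054775 + 34.968853 + 31.989830 = 122.013458

122.0135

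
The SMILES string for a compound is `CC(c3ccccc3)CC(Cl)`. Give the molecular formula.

Atom tally by fragment:
  CH3 → C:1 H:3
  CH(C6H5) → C:7 H:6
  CH2 → C:1 H:2
  CH2Cl → C:1 H:2 Cl:1
Element totals:
  C: 10
  H: 13
  Cl: 1

C10H13Cl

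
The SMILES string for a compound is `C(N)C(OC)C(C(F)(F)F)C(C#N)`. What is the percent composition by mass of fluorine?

29.05%

Atom tally by fragment:
  H2NCH2 → C:1 H:4 N:1
  CH(OCH3) → C:2 H:4 O:1
  CH(CF3) → C:2 H:1 F:3
  CH2CN → C:2 H:2 N:1
Element totals:
  C: 7
  H: 11
  F: 3
  N: 2
  O: 1
Molecular formula: C7H11F3N2O.
Molar mass = 196.172 g/mol.
Mass from F: 3 × 18.998 = 56.994 g/mol.
%F = 56.994 / 196.172 × 100 = 29.05%.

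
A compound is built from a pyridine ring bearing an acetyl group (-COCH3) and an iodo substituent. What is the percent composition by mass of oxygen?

Atom tally by fragment:
  pyridine ring core → C:5 H:5 N:1
  (− 2 ring H displaced by substituents)
  + COCH3 → C:2 H:3 O:1
  + I → I:1
Element totals:
  C: 7
  H: 6
  I: 1
  N: 1
  O: 1
Molecular formula: C7H6INO.
Molar mass = 247.035 g/mol.
Mass from O: 1 × 15.999 = 15.999 g/mol.
%O = 15.999 / 247.035 × 100 = 6.48%.

6.48%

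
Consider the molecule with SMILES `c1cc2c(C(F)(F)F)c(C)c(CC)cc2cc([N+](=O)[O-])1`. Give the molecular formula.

C14H12F3NO2

Atom tally by fragment:
  naphthalene ring system core → C:10 H:8
  (− 4 ring H displaced by substituents)
  + CF3 → C:1 F:3
  + CH3 → C:1 H:3
  + C2H5 → C:2 H:5
  + NO2 → N:1 O:2
Element totals:
  C: 14
  H: 12
  F: 3
  N: 1
  O: 2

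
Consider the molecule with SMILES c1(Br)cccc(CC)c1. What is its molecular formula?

Atom tally by fragment:
  benzene ring core → C:6 H:6
  (− 2 ring H displaced by substituents)
  + Br → Br:1
  + C2H5 → C:2 H:5
Element totals:
  C: 8
  H: 9
  Br: 1

C8H9Br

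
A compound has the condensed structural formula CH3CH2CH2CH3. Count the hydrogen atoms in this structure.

Atom tally by fragment:
  CH3 → C:1 H:3
  CH2 → C:1 H:2
  CH2 → C:1 H:2
  CH3 → C:1 H:3
Element totals:
  C: 4
  H: 10

10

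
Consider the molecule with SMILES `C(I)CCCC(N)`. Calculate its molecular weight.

213.06 g/mol

Atom tally by fragment:
  ICH2 → C:1 H:2 I:1
  CH2 → C:1 H:2
  CH2 → C:1 H:2
  CH2 → C:1 H:2
  CH2NH2 → C:1 H:4 N:1
Element totals:
  C: 5
  H: 12
  I: 1
  N: 1
Molecular formula: C5H12IN.
  M = 5(12.011) + 12(1.008) + 126.904 + 14.007
    = 60.055 + 12.096 + 126.904 + 14.007 = 213.062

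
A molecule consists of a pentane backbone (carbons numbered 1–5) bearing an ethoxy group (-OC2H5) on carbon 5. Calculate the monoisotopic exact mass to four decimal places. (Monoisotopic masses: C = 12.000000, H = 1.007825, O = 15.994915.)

Atom tally by fragment:
  CH3 → C:1 H:3
  CH2 → C:1 H:2
  CH2 → C:1 H:2
  CH2 → C:1 H:2
  CH2OC2H5 → C:3 H:7 O:1
Element totals:
  C: 7
  H: 16
  O: 1
Molecular formula: C7H16O.
  M = 7(12.0) + 16(1.007825) + 15.994915
    = 84.000000 + 16.125200 + 15.994915 = 116.120115

116.1201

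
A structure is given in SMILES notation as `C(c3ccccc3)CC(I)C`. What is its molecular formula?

C10H13I

Atom tally by fragment:
  C6H5CH2 → C:7 H:7
  CH2 → C:1 H:2
  CH(I) → C:1 H:1 I:1
  CH3 → C:1 H:3
Element totals:
  C: 10
  H: 13
  I: 1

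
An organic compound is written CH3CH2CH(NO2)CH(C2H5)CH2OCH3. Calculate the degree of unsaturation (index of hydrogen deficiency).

1

Element totals:
  C: 8
  H: 17
  N: 1
  O: 3
Molecular formula: C8H17NO3.
DoU = (2C + 2 + N − H − X) / 2 = (2·8 + 2 + 1 − 17 − 0) / 2 = 1.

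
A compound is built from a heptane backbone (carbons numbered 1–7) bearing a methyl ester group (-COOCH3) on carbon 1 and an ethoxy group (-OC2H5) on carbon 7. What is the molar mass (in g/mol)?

Atom tally by fragment:
  CH3OOCCH2 → C:3 H:5 O:2
  CH2 → C:1 H:2
  CH2 → C:1 H:2
  CH2 → C:1 H:2
  CH2 → C:1 H:2
  CH2 → C:1 H:2
  CH2OC2H5 → C:3 H:7 O:1
Element totals:
  C: 11
  H: 22
  O: 3
Molecular formula: C11H22O3.
  M = 11(12.011) + 22(1.008) + 3(15.999)
    = 132.121 + 22.176 + 47.997 = 202.294

202.29 g/mol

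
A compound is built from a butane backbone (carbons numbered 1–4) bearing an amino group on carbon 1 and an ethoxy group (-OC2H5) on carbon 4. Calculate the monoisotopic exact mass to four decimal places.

Atom tally by fragment:
  H2NCH2 → C:1 H:4 N:1
  CH2 → C:1 H:2
  CH2 → C:1 H:2
  CH2OC2H5 → C:3 H:7 O:1
Element totals:
  C: 6
  H: 15
  N: 1
  O: 1
Molecular formula: C6H15NO.
  M = 6(12.0) + 15(1.007825) + 14.003074 + 15.994915
    = 72.000000 + 15.117375 + 14.003074 + 15.994915 = 117.115364

117.1154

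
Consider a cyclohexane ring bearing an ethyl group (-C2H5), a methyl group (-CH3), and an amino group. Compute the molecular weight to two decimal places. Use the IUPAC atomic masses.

141.26 g/mol

Atom tally by fragment:
  cyclohexane ring core → C:6 H:12
  (− 3 ring H displaced by substituents)
  + C2H5 → C:2 H:5
  + CH3 → C:1 H:3
  + NH2 → N:1 H:2
Element totals:
  C: 9
  H: 19
  N: 1
Molecular formula: C9H19N.
  M = 9(12.011) + 19(1.008) + 14.007
    = 108.099 + 19.152 + 14.007 = 141.258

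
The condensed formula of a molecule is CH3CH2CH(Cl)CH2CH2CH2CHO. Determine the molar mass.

148.63 g/mol

Atom tally by fragment:
  CH3 → C:1 H:3
  CH2 → C:1 H:2
  CH(Cl) → C:1 H:1 Cl:1
  CH2 → C:1 H:2
  CH2 → C:1 H:2
  CH2CHO → C:2 H:3 O:1
Element totals:
  C: 7
  H: 13
  Cl: 1
  O: 1
Molecular formula: C7H13ClO.
  M = 7(12.011) + 13(1.008) + 35.45 + 15.999
    = 84.077 + 13.104 + 35.450 + 15.999 = 148.630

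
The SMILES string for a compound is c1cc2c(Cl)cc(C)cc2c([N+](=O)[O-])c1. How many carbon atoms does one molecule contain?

11

Atom tally by fragment:
  naphthalene ring system core → C:10 H:8
  (− 3 ring H displaced by substituents)
  + Cl → Cl:1
  + CH3 → C:1 H:3
  + NO2 → N:1 O:2
Element totals:
  C: 11
  H: 8
  Cl: 1
  N: 1
  O: 2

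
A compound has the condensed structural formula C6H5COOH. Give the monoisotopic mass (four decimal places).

122.0368

Element totals:
  C: 7
  H: 6
  O: 2
Molecular formula: C7H6O2.
  M = 7(12.0) + 6(1.007825) + 2(15.994915)
    = 84.000000 + 6.046950 + 31.989830 = 122.036780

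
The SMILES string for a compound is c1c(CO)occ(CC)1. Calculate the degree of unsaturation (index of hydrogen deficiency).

Atom tally by fragment:
  furan ring core → C:4 H:4 O:1
  (− 2 ring H displaced by substituents)
  + CH2OH → C:1 H:3 O:1
  + C2H5 → C:2 H:5
Element totals:
  C: 7
  H: 10
  O: 2
Molecular formula: C7H10O2.
DoU = (2C + 2 + N − H − X) / 2 = (2·7 + 2 + 0 − 10 − 0) / 2 = 3.

3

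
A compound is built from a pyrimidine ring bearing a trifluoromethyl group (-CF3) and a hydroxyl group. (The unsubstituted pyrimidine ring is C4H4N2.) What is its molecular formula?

Atom tally by fragment:
  pyrimidine ring core → C:4 H:4 N:2
  (− 2 ring H displaced by substituents)
  + CF3 → C:1 F:3
  + OH → O:1 H:1
Element totals:
  C: 5
  H: 3
  F: 3
  N: 2
  O: 1

C5H3F3N2O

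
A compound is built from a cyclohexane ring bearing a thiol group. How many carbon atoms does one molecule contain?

6

Atom tally by fragment:
  cyclohexane ring core → C:6 H:12
  (− 1 ring H displaced by substituents)
  + SH → S:1 H:1
Element totals:
  C: 6
  H: 12
  S: 1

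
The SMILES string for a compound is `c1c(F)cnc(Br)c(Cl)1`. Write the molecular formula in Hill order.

Atom tally by fragment:
  pyridine ring core → C:5 H:5 N:1
  (− 3 ring H displaced by substituents)
  + F → F:1
  + Br → Br:1
  + Cl → Cl:1
Element totals:
  C: 5
  H: 2
  Br: 1
  Cl: 1
  F: 1
  N: 1

C5H2BrClFN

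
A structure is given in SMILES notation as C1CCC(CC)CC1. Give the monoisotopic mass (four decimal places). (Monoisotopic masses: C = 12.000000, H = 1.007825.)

112.1252

Atom tally by fragment:
  cyclohexane ring core → C:6 H:12
  (− 1 ring H displaced by substituents)
  + C2H5 → C:2 H:5
Element totals:
  C: 8
  H: 16
Molecular formula: C8H16.
  M = 8(12.0) + 16(1.007825)
    = 96.000000 + 16.125200 = 112.125200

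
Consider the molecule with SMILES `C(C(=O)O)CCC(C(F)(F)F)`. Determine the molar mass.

170.13 g/mol

Atom tally by fragment:
  HOOCCH2 → C:2 H:3 O:2
  CH2 → C:1 H:2
  CH2 → C:1 H:2
  CH2CF3 → C:2 H:2 F:3
Element totals:
  C: 6
  H: 9
  F: 3
  O: 2
Molecular formula: C6H9F3O2.
  M = 6(12.011) + 9(1.008) + 3(18.998) + 2(15.999)
    = 72.066 + 9.072 + 56.994 + 31.998 = 170.130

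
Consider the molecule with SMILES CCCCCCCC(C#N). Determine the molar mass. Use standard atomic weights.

Atom tally by fragment:
  CH3 → C:1 H:3
  CH2 → C:1 H:2
  CH2 → C:1 H:2
  CH2 → C:1 H:2
  CH2 → C:1 H:2
  CH2 → C:1 H:2
  CH2 → C:1 H:2
  CH2CN → C:2 H:2 N:1
Element totals:
  C: 9
  H: 17
  N: 1
Molecular formula: C9H17N.
  M = 9(12.011) + 17(1.008) + 14.007
    = 108.099 + 17.136 + 14.007 = 139.242

139.24 g/mol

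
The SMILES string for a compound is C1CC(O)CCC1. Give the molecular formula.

C6H12O

Atom tally by fragment:
  cyclohexane ring core → C:6 H:12
  (− 1 ring H displaced by substituents)
  + OH → O:1 H:1
Element totals:
  C: 6
  H: 12
  O: 1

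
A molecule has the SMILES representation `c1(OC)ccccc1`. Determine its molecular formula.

C7H8O

Atom tally by fragment:
  benzene ring core → C:6 H:6
  (− 1 ring H displaced by substituents)
  + OCH3 → C:1 H:3 O:1
Element totals:
  C: 7
  H: 8
  O: 1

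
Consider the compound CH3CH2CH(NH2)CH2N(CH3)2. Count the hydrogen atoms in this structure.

Atom tally by fragment:
  CH3 → C:1 H:3
  CH2 → C:1 H:2
  CH(NH2) → C:1 H:3 N:1
  CH2N(CH3)2 → C:3 H:8 N:1
Element totals:
  C: 6
  H: 16
  N: 2

16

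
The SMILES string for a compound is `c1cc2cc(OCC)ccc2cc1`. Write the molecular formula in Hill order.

Atom tally by fragment:
  naphthalene ring system core → C:10 H:8
  (− 1 ring H displaced by substituents)
  + OC2H5 → C:2 H:5 O:1
Element totals:
  C: 12
  H: 12
  O: 1

C12H12O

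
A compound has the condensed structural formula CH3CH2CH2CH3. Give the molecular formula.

Atom tally by fragment:
  CH3 → C:1 H:3
  CH2 → C:1 H:2
  CH2 → C:1 H:2
  CH3 → C:1 H:3
Element totals:
  C: 4
  H: 10

C4H10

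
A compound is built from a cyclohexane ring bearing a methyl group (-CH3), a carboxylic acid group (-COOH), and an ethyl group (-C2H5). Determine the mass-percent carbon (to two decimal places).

70.55%

Atom tally by fragment:
  cyclohexane ring core → C:6 H:12
  (− 3 ring H displaced by substituents)
  + CH3 → C:1 H:3
  + COOH → C:1 H:1 O:2
  + C2H5 → C:2 H:5
Element totals:
  C: 10
  H: 18
  O: 2
Molecular formula: C10H18O2.
Molar mass = 170.252 g/mol.
Mass from C: 10 × 12.011 = 120.110 g/mol.
%C = 120.110 / 170.252 × 100 = 70.55%.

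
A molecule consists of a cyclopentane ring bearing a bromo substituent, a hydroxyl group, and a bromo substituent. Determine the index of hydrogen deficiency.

Atom tally by fragment:
  cyclopentane ring core → C:5 H:10
  (− 3 ring H displaced by substituents)
  + Br → Br:1
  + OH → O:1 H:1
  + Br → Br:1
Element totals:
  C: 5
  H: 8
  Br: 2
  O: 1
Molecular formula: C5H8Br2O.
DoU = (2C + 2 + N − H − X) / 2 = (2·5 + 2 + 0 − 8 − 2) / 2 = 1.

1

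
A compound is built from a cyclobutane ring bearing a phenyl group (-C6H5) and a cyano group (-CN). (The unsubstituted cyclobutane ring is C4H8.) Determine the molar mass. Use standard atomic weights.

Atom tally by fragment:
  cyclobutane ring core → C:4 H:8
  (− 2 ring H displaced by substituents)
  + C6H5 → C:6 H:5
  + CN → C:1 N:1
Element totals:
  C: 11
  H: 11
  N: 1
Molecular formula: C11H11N.
  M = 11(12.011) + 11(1.008) + 14.007
    = 132.121 + 11.088 + 14.007 = 157.216

157.22 g/mol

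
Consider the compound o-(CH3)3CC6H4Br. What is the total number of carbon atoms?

Atom tally by fragment:
  benzene ring core → C:6 H:6
  (− 2 ring H displaced by substituents)
  + C(CH3)3 → C:4 H:9
  + Br → Br:1
Element totals:
  C: 10
  H: 13
  Br: 1

10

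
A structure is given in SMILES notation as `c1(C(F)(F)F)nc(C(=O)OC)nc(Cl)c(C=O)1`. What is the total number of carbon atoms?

Atom tally by fragment:
  pyrimidine ring core → C:4 H:4 N:2
  (− 4 ring H displaced by substituents)
  + CF3 → C:1 F:3
  + COOCH3 → C:2 H:3 O:2
  + Cl → Cl:1
  + CHO → C:1 H:1 O:1
Element totals:
  C: 8
  H: 4
  Cl: 1
  F: 3
  N: 2
  O: 3

8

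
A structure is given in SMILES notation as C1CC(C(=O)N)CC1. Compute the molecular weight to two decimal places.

Atom tally by fragment:
  cyclopentane ring core → C:5 H:10
  (− 1 ring H displaced by substituents)
  + CONH2 → C:1 H:2 O:1 N:1
Element totals:
  C: 6
  H: 11
  N: 1
  O: 1
Molecular formula: C6H11NO.
  M = 6(12.011) + 11(1.008) + 14.007 + 15.999
    = 72.066 + 11.088 + 14.007 + 15.999 = 113.160

113.16 g/mol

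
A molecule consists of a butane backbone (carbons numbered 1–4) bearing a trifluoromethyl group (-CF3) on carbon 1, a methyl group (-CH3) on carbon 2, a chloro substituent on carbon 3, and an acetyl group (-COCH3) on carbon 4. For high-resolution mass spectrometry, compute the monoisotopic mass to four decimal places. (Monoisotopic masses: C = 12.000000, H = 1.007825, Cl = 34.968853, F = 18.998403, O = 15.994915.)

Atom tally by fragment:
  F3CCH2 → C:2 H:2 F:3
  CH(CH3) → C:2 H:4
  CH(Cl) → C:1 H:1 Cl:1
  CH2COCH3 → C:3 H:5 O:1
Element totals:
  C: 8
  H: 12
  Cl: 1
  F: 3
  O: 1
Molecular formula: C8H12ClF3O.
  M = 8(12.0) + 12(1.007825) + 34.968853 + 3(18.998403) + 15.994915
    = 96.000000 + 12.093900 + 34.968853 + 56.995209 + 15.994915 = 216.052877

216.0529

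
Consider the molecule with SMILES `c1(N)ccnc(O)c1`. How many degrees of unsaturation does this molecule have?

Atom tally by fragment:
  pyridine ring core → C:5 H:5 N:1
  (− 2 ring H displaced by substituents)
  + NH2 → N:1 H:2
  + OH → O:1 H:1
Element totals:
  C: 5
  H: 6
  N: 2
  O: 1
Molecular formula: C5H6N2O.
DoU = (2C + 2 + N − H − X) / 2 = (2·5 + 2 + 2 − 6 − 0) / 2 = 4.

4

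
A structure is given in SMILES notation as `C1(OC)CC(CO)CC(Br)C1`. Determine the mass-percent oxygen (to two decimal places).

14.34%

Atom tally by fragment:
  cyclohexane ring core → C:6 H:12
  (− 3 ring H displaced by substituents)
  + OCH3 → C:1 H:3 O:1
  + CH2OH → C:1 H:3 O:1
  + Br → Br:1
Element totals:
  C: 8
  H: 15
  Br: 1
  O: 2
Molecular formula: C8H15BrO2.
Molar mass = 223.110 g/mol.
Mass from O: 2 × 15.999 = 31.998 g/mol.
%O = 31.998 / 223.110 × 100 = 14.34%.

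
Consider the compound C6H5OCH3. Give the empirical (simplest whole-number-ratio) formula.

Element totals:
  C: 7
  H: 8
  O: 1
Molecular formula: C7H8O.
gcd of subscripts (7, 8, 1) = 1, so the empirical formula equals the molecular formula.

C7H8O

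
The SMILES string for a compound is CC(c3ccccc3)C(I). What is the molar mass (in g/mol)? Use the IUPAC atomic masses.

Atom tally by fragment:
  CH3 → C:1 H:3
  CH(C6H5) → C:7 H:6
  CH2I → C:1 H:2 I:1
Element totals:
  C: 9
  H: 11
  I: 1
Molecular formula: C9H11I.
  M = 9(12.011) + 11(1.008) + 126.904
    = 108.099 + 11.088 + 126.904 = 246.091

246.09 g/mol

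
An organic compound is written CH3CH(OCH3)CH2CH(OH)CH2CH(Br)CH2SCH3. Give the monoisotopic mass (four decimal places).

270.0289

Element totals:
  C: 9
  H: 19
  Br: 1
  O: 2
  S: 1
Molecular formula: C9H19BrO2S.
  M = 9(12.0) + 19(1.007825) + 78.918338 + 2(15.994915) + 31.972071
    = 108.000000 + 19.148675 + 78.918338 + 31.989830 + 31.972071 = 270.028914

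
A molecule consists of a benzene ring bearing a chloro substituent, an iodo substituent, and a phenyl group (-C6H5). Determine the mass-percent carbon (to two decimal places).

45.82%

Atom tally by fragment:
  benzene ring core → C:6 H:6
  (− 3 ring H displaced by substituents)
  + Cl → Cl:1
  + I → I:1
  + C6H5 → C:6 H:5
Element totals:
  C: 12
  H: 8
  Cl: 1
  I: 1
Molecular formula: C12H8ClI.
Molar mass = 314.550 g/mol.
Mass from C: 12 × 12.011 = 144.132 g/mol.
%C = 144.132 / 314.550 × 100 = 45.82%.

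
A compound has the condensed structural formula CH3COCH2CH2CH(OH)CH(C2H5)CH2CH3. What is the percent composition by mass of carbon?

Element totals:
  C: 10
  H: 20
  O: 2
Molecular formula: C10H20O2.
Molar mass = 172.268 g/mol.
Mass from C: 10 × 12.011 = 120.110 g/mol.
%C = 120.110 / 172.268 × 100 = 69.72%.

69.72%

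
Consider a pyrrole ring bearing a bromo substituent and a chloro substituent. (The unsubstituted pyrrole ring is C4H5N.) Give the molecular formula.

Atom tally by fragment:
  pyrrole ring core → C:4 H:5 N:1
  (− 2 ring H displaced by substituents)
  + Br → Br:1
  + Cl → Cl:1
Element totals:
  C: 4
  H: 3
  Br: 1
  Cl: 1
  N: 1

C4H3BrClN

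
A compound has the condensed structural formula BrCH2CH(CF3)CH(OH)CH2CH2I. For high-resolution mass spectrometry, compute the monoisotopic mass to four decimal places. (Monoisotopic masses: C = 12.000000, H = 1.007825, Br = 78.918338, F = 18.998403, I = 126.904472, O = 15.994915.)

359.8834

Atom tally by fragment:
  BrCH2 → C:1 H:2 Br:1
  CH(CF3) → C:2 H:1 F:3
  CH(OH) → C:1 H:2 O:1
  CH2 → C:1 H:2
  CH2I → C:1 H:2 I:1
Element totals:
  C: 6
  H: 9
  Br: 1
  F: 3
  I: 1
  O: 1
Molecular formula: C6H9BrF3IO.
  M = 6(12.0) + 9(1.007825) + 78.918338 + 3(18.998403) + 126.904472 + 15.994915
    = 72.000000 + 9.070425 + 78.918338 + 56.995209 + 126.904472 + 15.994915 = 359.883359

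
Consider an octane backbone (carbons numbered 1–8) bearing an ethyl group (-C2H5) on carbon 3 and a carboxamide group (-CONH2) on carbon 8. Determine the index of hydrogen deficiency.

Atom tally by fragment:
  CH3 → C:1 H:3
  CH2 → C:1 H:2
  CH(C2H5) → C:3 H:6
  CH2 → C:1 H:2
  CH2 → C:1 H:2
  CH2 → C:1 H:2
  CH2 → C:1 H:2
  CH2CONH2 → C:2 H:4 O:1 N:1
Element totals:
  C: 11
  H: 23
  N: 1
  O: 1
Molecular formula: C11H23NO.
DoU = (2C + 2 + N − H − X) / 2 = (2·11 + 2 + 1 − 23 − 0) / 2 = 1.

1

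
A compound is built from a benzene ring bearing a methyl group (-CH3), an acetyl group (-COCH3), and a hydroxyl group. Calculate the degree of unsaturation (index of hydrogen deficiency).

5

Atom tally by fragment:
  benzene ring core → C:6 H:6
  (− 3 ring H displaced by substituents)
  + CH3 → C:1 H:3
  + COCH3 → C:2 H:3 O:1
  + OH → O:1 H:1
Element totals:
  C: 9
  H: 10
  O: 2
Molecular formula: C9H10O2.
DoU = (2C + 2 + N − H − X) / 2 = (2·9 + 2 + 0 − 10 − 0) / 2 = 5.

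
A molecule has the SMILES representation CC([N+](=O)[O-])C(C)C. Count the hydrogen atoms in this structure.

Atom tally by fragment:
  CH3 → C:1 H:3
  CH(NO2) → C:1 H:1 N:1 O:2
  CH(CH3) → C:2 H:4
  CH3 → C:1 H:3
Element totals:
  C: 5
  H: 11
  N: 1
  O: 2

11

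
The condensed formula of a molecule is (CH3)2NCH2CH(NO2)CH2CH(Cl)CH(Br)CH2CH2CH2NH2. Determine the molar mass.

330.65 g/mol

Element totals:
  C: 10
  H: 21
  Br: 1
  Cl: 1
  N: 3
  O: 2
Molecular formula: C10H21BrClN3O2.
  M = 10(12.011) + 21(1.008) + 79.904 + 35.45 + 3(14.007) + 2(15.999)
    = 120.110 + 21.168 + 79.904 + 35.450 + 42.021 + 31.998 = 330.651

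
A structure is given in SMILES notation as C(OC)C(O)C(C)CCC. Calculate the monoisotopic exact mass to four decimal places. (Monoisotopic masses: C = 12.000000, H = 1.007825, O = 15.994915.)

146.1307

Atom tally by fragment:
  CH3OCH2 → C:2 H:5 O:1
  CH(OH) → C:1 H:2 O:1
  CH(CH3) → C:2 H:4
  CH2 → C:1 H:2
  CH2 → C:1 H:2
  CH3 → C:1 H:3
Element totals:
  C: 8
  H: 18
  O: 2
Molecular formula: C8H18O2.
  M = 8(12.0) + 18(1.007825) + 2(15.994915)
    = 96.000000 + 18.140850 + 31.989830 = 146.130680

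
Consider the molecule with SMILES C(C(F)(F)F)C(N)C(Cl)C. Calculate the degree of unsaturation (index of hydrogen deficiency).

Atom tally by fragment:
  F3CCH2 → C:2 H:2 F:3
  CH(NH2) → C:1 H:3 N:1
  CH(Cl) → C:1 H:1 Cl:1
  CH3 → C:1 H:3
Element totals:
  C: 5
  H: 9
  Cl: 1
  F: 3
  N: 1
Molecular formula: C5H9ClF3N.
DoU = (2C + 2 + N − H − X) / 2 = (2·5 + 2 + 1 − 9 − 4) / 2 = 0.

0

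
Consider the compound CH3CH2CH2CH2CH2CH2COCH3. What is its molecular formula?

Atom tally by fragment:
  CH3 → C:1 H:3
  CH2 → C:1 H:2
  CH2 → C:1 H:2
  CH2 → C:1 H:2
  CH2 → C:1 H:2
  CH2COCH3 → C:3 H:5 O:1
Element totals:
  C: 8
  H: 16
  O: 1

C8H16O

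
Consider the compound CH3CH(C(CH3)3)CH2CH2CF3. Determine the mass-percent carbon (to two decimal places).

59.32%

Element totals:
  C: 9
  H: 17
  F: 3
Molecular formula: C9H17F3.
Molar mass = 182.229 g/mol.
Mass from C: 9 × 12.011 = 108.099 g/mol.
%C = 108.099 / 182.229 × 100 = 59.32%.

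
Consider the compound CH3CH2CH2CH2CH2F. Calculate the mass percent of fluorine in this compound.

21.08%

Element totals:
  C: 5
  H: 11
  F: 1
Molecular formula: C5H11F.
Molar mass = 90.141 g/mol.
Mass from F: 1 × 18.998 = 18.998 g/mol.
%F = 18.998 / 90.141 × 100 = 21.08%.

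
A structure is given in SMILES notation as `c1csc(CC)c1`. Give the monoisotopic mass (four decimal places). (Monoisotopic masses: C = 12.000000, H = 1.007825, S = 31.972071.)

112.0347

Atom tally by fragment:
  thiophene ring core → C:4 H:4 S:1
  (− 1 ring H displaced by substituents)
  + C2H5 → C:2 H:5
Element totals:
  C: 6
  H: 8
  S: 1
Molecular formula: C6H8S.
  M = 6(12.0) + 8(1.007825) + 31.972071
    = 72.000000 + 8.062600 + 31.972071 = 112.034671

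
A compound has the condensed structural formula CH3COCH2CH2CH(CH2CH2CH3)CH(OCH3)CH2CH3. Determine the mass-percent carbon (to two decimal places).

71.95%

Atom tally by fragment:
  CH3COCH2 → C:3 H:5 O:1
  CH2 → C:1 H:2
  CH(CH2CH2CH3) → C:4 H:8
  CH(OCH3) → C:2 H:4 O:1
  CH2 → C:1 H:2
  CH3 → C:1 H:3
Element totals:
  C: 12
  H: 24
  O: 2
Molecular formula: C12H24O2.
Molar mass = 200.322 g/mol.
Mass from C: 12 × 12.011 = 144.132 g/mol.
%C = 144.132 / 200.322 × 100 = 71.95%.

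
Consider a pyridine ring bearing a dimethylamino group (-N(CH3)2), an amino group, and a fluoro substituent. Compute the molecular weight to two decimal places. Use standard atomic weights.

155.18 g/mol

Atom tally by fragment:
  pyridine ring core → C:5 H:5 N:1
  (− 3 ring H displaced by substituents)
  + N(CH3)2 → N:1 C:2 H:6
  + NH2 → N:1 H:2
  + F → F:1
Element totals:
  C: 7
  H: 10
  F: 1
  N: 3
Molecular formula: C7H10FN3.
  M = 7(12.011) + 10(1.008) + 18.998 + 3(14.007)
    = 84.077 + 10.080 + 18.998 + 42.021 = 155.176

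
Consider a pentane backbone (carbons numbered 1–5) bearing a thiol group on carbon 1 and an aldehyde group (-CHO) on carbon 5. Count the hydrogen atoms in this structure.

12

Atom tally by fragment:
  HSCH2 → C:1 H:3 S:1
  CH2 → C:1 H:2
  CH2 → C:1 H:2
  CH2 → C:1 H:2
  CH2CHO → C:2 H:3 O:1
Element totals:
  C: 6
  H: 12
  O: 1
  S: 1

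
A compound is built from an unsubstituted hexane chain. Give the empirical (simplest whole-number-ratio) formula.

C3H7

Atom tally by fragment:
  CH3 → C:1 H:3
  CH2 → C:1 H:2
  CH2 → C:1 H:2
  CH2 → C:1 H:2
  CH2 → C:1 H:2
  CH3 → C:1 H:3
Element totals:
  C: 6
  H: 14
Molecular formula: C6H14.
gcd of subscripts = 2; dividing each by 2:
  C: 6/2 = 3
  H: 14/2 = 7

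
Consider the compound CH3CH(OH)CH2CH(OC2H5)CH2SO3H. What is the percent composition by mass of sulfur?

15.10%

Atom tally by fragment:
  CH3 → C:1 H:3
  CH(OH) → C:1 H:2 O:1
  CH2 → C:1 H:2
  CH(OC2H5) → C:3 H:6 O:1
  CH2SO3H → C:1 H:3 S:1 O:3
Element totals:
  C: 7
  H: 16
  O: 5
  S: 1
Molecular formula: C7H16O5S.
Molar mass = 212.260 g/mol.
Mass from S: 1 × 32.06 = 32.060 g/mol.
%S = 32.060 / 212.260 × 100 = 15.10%.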